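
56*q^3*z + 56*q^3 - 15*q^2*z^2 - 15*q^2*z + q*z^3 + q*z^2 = (-8*q + z)*(-7*q + z)*(q*z + q)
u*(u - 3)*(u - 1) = u^3 - 4*u^2 + 3*u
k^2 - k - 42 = (k - 7)*(k + 6)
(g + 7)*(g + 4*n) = g^2 + 4*g*n + 7*g + 28*n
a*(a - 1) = a^2 - a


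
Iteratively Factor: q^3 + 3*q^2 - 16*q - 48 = (q - 4)*(q^2 + 7*q + 12) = (q - 4)*(q + 3)*(q + 4)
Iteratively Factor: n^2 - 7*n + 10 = (n - 5)*(n - 2)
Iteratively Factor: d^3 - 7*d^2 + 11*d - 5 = (d - 5)*(d^2 - 2*d + 1) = (d - 5)*(d - 1)*(d - 1)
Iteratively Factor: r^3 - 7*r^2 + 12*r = (r)*(r^2 - 7*r + 12) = r*(r - 3)*(r - 4)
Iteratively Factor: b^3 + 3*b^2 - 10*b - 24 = (b - 3)*(b^2 + 6*b + 8) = (b - 3)*(b + 2)*(b + 4)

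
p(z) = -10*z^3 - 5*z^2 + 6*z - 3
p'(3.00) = -294.00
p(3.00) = -300.00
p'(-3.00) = -234.00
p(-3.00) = 204.00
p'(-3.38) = -302.93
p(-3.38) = 305.74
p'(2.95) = -284.58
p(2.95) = -285.54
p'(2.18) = -158.37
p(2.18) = -117.28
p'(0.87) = -25.41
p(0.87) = -8.15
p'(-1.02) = -15.01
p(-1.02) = -3.71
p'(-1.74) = -67.43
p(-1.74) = 24.10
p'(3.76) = -455.73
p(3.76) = -582.70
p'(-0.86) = -7.59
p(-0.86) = -5.50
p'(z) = -30*z^2 - 10*z + 6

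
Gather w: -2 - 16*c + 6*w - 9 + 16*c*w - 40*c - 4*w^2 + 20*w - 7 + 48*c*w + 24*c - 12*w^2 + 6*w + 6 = -32*c - 16*w^2 + w*(64*c + 32) - 12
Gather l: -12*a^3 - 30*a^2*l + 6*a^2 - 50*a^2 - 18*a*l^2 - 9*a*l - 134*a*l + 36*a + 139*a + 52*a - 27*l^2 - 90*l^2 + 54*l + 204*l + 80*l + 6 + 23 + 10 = -12*a^3 - 44*a^2 + 227*a + l^2*(-18*a - 117) + l*(-30*a^2 - 143*a + 338) + 39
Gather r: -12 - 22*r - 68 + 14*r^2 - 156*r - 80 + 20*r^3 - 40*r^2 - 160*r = 20*r^3 - 26*r^2 - 338*r - 160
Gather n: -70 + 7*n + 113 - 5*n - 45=2*n - 2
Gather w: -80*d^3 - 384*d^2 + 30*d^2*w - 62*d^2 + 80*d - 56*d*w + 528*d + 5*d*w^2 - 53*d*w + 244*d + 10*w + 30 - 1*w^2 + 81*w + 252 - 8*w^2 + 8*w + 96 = -80*d^3 - 446*d^2 + 852*d + w^2*(5*d - 9) + w*(30*d^2 - 109*d + 99) + 378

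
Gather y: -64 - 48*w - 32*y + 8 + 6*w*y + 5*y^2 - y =-48*w + 5*y^2 + y*(6*w - 33) - 56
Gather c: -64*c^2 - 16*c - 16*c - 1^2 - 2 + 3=-64*c^2 - 32*c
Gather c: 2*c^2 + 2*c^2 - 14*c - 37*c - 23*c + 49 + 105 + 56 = 4*c^2 - 74*c + 210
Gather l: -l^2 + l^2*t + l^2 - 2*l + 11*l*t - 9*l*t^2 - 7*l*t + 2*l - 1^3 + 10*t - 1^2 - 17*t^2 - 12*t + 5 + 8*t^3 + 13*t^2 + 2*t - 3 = l^2*t + l*(-9*t^2 + 4*t) + 8*t^3 - 4*t^2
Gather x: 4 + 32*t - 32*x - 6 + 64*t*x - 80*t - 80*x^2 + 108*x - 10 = -48*t - 80*x^2 + x*(64*t + 76) - 12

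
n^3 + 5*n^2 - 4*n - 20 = (n - 2)*(n + 2)*(n + 5)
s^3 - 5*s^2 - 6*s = s*(s - 6)*(s + 1)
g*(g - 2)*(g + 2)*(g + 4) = g^4 + 4*g^3 - 4*g^2 - 16*g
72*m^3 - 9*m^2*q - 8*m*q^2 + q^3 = (-8*m + q)*(-3*m + q)*(3*m + q)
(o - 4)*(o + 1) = o^2 - 3*o - 4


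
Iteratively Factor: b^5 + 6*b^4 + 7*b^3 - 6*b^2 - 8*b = (b + 1)*(b^4 + 5*b^3 + 2*b^2 - 8*b) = (b + 1)*(b + 4)*(b^3 + b^2 - 2*b) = b*(b + 1)*(b + 4)*(b^2 + b - 2) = b*(b - 1)*(b + 1)*(b + 4)*(b + 2)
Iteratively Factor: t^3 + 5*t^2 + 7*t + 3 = (t + 1)*(t^2 + 4*t + 3) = (t + 1)*(t + 3)*(t + 1)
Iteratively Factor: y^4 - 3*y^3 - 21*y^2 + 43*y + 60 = (y + 4)*(y^3 - 7*y^2 + 7*y + 15) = (y - 3)*(y + 4)*(y^2 - 4*y - 5) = (y - 5)*(y - 3)*(y + 4)*(y + 1)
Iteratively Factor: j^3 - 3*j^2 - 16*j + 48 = (j - 4)*(j^2 + j - 12) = (j - 4)*(j + 4)*(j - 3)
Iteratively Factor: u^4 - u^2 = (u + 1)*(u^3 - u^2) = u*(u + 1)*(u^2 - u) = u^2*(u + 1)*(u - 1)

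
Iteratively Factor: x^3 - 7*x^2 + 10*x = (x - 2)*(x^2 - 5*x) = x*(x - 2)*(x - 5)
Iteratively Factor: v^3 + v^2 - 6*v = (v + 3)*(v^2 - 2*v) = v*(v + 3)*(v - 2)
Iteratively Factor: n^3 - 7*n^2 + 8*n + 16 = (n + 1)*(n^2 - 8*n + 16) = (n - 4)*(n + 1)*(n - 4)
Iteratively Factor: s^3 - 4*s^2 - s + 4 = (s - 1)*(s^2 - 3*s - 4) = (s - 1)*(s + 1)*(s - 4)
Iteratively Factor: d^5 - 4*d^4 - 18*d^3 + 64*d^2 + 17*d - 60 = (d - 5)*(d^4 + d^3 - 13*d^2 - d + 12) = (d - 5)*(d - 1)*(d^3 + 2*d^2 - 11*d - 12) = (d - 5)*(d - 3)*(d - 1)*(d^2 + 5*d + 4) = (d - 5)*(d - 3)*(d - 1)*(d + 1)*(d + 4)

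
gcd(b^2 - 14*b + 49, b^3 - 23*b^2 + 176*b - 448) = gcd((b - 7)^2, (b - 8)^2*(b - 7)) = b - 7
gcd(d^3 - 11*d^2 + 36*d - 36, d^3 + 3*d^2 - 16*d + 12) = d - 2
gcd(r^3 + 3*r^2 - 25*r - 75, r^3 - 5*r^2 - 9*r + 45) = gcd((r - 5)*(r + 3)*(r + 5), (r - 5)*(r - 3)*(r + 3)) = r^2 - 2*r - 15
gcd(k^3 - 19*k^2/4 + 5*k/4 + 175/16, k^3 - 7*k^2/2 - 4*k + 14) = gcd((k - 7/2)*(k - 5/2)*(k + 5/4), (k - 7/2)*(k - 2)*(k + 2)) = k - 7/2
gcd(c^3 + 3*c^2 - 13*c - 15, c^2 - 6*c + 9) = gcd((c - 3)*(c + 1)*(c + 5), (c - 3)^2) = c - 3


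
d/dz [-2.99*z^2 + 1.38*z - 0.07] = 1.38 - 5.98*z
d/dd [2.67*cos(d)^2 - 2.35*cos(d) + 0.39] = (2.35 - 5.34*cos(d))*sin(d)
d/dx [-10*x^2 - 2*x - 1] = -20*x - 2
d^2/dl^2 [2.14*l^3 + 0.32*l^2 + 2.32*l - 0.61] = 12.84*l + 0.64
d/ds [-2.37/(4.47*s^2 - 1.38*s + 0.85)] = (21.1878*s - 3.2706)/(4.47*s^2 - 1.38*s + 0.85)^2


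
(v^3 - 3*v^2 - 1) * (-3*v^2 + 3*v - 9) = -3*v^5 + 12*v^4 - 18*v^3 + 30*v^2 - 3*v + 9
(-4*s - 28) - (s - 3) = -5*s - 25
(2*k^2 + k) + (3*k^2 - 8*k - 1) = 5*k^2 - 7*k - 1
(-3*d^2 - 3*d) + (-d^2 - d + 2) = -4*d^2 - 4*d + 2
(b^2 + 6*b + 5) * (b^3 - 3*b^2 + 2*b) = b^5 + 3*b^4 - 11*b^3 - 3*b^2 + 10*b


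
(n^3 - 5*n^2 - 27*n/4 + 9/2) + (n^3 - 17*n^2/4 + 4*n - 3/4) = 2*n^3 - 37*n^2/4 - 11*n/4 + 15/4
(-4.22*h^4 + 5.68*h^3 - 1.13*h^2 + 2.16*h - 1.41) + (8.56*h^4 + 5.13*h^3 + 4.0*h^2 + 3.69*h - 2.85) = 4.34*h^4 + 10.81*h^3 + 2.87*h^2 + 5.85*h - 4.26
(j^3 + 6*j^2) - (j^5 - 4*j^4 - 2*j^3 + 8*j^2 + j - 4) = -j^5 + 4*j^4 + 3*j^3 - 2*j^2 - j + 4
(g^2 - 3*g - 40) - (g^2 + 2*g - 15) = -5*g - 25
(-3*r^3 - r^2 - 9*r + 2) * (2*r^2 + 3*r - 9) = -6*r^5 - 11*r^4 + 6*r^3 - 14*r^2 + 87*r - 18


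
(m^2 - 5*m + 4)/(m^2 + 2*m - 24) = (m - 1)/(m + 6)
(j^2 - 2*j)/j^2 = (j - 2)/j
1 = 1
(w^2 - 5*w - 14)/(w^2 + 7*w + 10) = (w - 7)/(w + 5)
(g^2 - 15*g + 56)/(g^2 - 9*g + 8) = (g - 7)/(g - 1)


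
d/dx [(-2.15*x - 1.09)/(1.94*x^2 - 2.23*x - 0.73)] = (4.171*x^2 + 4.2292*x - 0.8612)/(3.7636*x^4 - 8.6524*x^3 + 2.1405*x^2 + 3.2558*x + 0.5329)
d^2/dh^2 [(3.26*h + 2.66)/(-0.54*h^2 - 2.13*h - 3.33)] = (-(1.08*h + 2.13)*(2.16*h + 4.26)*(3.26*h + 2.66) + (10.5624*h + 16.7604)*(0.54*h^2 + 2.13*h + 3.33))/(0.54*h^2 + 2.13*h + 3.33)^3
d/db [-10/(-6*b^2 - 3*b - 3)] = 10*(-4*b - 1)/(3*(2*b^2 + b + 1)^2)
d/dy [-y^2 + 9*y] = 9 - 2*y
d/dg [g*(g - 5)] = 2*g - 5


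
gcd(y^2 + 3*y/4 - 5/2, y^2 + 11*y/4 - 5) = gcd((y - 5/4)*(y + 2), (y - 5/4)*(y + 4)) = y - 5/4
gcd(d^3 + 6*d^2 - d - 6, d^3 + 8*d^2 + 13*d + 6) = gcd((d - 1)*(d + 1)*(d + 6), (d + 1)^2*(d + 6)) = d^2 + 7*d + 6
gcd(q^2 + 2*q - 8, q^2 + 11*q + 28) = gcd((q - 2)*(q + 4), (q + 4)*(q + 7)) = q + 4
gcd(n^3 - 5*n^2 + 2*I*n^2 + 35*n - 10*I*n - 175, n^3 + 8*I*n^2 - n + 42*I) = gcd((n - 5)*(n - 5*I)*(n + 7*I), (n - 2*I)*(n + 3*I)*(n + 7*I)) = n + 7*I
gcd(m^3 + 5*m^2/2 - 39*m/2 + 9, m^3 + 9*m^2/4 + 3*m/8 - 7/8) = m - 1/2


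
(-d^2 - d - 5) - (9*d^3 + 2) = -9*d^3 - d^2 - d - 7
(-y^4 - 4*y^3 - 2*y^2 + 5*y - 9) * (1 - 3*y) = 3*y^5 + 11*y^4 + 2*y^3 - 17*y^2 + 32*y - 9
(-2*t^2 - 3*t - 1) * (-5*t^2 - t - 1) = 10*t^4 + 17*t^3 + 10*t^2 + 4*t + 1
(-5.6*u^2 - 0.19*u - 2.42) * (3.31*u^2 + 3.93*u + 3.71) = -18.536*u^4 - 22.6369*u^3 - 29.5329*u^2 - 10.2155*u - 8.9782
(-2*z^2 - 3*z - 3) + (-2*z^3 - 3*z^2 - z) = -2*z^3 - 5*z^2 - 4*z - 3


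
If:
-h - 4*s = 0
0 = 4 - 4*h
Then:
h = 1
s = -1/4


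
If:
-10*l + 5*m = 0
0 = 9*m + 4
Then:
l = -2/9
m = -4/9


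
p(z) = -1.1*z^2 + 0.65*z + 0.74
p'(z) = 0.65 - 2.2*z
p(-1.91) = -4.51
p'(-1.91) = 4.85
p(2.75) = -5.79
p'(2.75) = -5.40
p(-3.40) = -14.19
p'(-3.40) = 8.13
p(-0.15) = 0.62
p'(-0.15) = 0.98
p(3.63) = -11.40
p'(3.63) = -7.34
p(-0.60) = -0.05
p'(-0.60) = 1.97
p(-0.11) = 0.66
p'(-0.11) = 0.89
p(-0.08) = 0.68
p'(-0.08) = 0.83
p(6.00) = -34.96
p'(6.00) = -12.55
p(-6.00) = -42.76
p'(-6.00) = 13.85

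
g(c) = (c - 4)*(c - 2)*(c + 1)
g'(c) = (c - 4)*(c - 2) + (c - 4)*(c + 1) + (c - 2)*(c + 1)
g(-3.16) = -79.80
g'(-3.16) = 63.56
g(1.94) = 0.36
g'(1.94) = -6.11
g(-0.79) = 2.81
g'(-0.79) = 11.77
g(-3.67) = -116.12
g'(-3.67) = 79.11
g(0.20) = 8.21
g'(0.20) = 0.12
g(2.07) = -0.41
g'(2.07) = -5.85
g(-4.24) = -166.59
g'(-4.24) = 98.33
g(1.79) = 1.29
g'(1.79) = -6.29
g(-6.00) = -400.00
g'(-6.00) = 170.00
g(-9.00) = -1144.00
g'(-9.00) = 335.00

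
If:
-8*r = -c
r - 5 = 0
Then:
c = 40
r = 5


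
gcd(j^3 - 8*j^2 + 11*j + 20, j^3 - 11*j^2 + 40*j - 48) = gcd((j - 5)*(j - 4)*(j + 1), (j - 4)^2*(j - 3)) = j - 4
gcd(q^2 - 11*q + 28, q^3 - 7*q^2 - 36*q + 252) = q - 7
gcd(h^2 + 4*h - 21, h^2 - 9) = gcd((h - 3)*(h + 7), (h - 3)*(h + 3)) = h - 3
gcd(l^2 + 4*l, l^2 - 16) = l + 4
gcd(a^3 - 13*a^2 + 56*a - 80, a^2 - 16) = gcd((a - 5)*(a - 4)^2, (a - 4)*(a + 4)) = a - 4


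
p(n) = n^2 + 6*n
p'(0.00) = 6.00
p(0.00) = 0.00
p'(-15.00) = -24.00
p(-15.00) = 135.00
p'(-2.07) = 1.86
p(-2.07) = -8.14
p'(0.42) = 6.84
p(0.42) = 2.70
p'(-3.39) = -0.78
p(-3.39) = -8.85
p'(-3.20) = -0.40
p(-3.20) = -8.96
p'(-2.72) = 0.56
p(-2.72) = -8.92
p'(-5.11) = -4.22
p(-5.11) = -4.55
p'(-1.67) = 2.66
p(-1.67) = -7.23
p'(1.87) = 9.74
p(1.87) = 14.72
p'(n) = 2*n + 6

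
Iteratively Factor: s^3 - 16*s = (s + 4)*(s^2 - 4*s) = s*(s + 4)*(s - 4)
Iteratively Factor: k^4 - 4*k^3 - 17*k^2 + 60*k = (k)*(k^3 - 4*k^2 - 17*k + 60) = k*(k - 5)*(k^2 + k - 12) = k*(k - 5)*(k - 3)*(k + 4)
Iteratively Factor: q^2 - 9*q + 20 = (q - 5)*(q - 4)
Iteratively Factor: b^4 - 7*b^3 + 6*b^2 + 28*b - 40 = (b - 5)*(b^3 - 2*b^2 - 4*b + 8) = (b - 5)*(b - 2)*(b^2 - 4) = (b - 5)*(b - 2)*(b + 2)*(b - 2)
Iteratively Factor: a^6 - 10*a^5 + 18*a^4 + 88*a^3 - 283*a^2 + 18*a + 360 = (a - 4)*(a^5 - 6*a^4 - 6*a^3 + 64*a^2 - 27*a - 90) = (a - 4)*(a + 3)*(a^4 - 9*a^3 + 21*a^2 + a - 30) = (a - 4)*(a + 1)*(a + 3)*(a^3 - 10*a^2 + 31*a - 30) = (a - 5)*(a - 4)*(a + 1)*(a + 3)*(a^2 - 5*a + 6) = (a - 5)*(a - 4)*(a - 2)*(a + 1)*(a + 3)*(a - 3)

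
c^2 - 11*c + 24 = (c - 8)*(c - 3)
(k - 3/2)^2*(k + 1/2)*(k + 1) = k^4 - 3*k^3/2 - 7*k^2/4 + 15*k/8 + 9/8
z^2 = z^2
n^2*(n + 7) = n^3 + 7*n^2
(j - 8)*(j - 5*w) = j^2 - 5*j*w - 8*j + 40*w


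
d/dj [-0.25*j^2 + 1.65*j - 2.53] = 1.65 - 0.5*j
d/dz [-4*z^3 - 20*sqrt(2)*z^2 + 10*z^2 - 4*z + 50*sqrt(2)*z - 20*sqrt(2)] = -12*z^2 - 40*sqrt(2)*z + 20*z - 4 + 50*sqrt(2)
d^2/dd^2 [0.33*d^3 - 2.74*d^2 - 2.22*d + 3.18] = 1.98*d - 5.48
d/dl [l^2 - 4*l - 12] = 2*l - 4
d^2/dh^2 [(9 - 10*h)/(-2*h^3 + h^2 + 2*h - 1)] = 2*(4*(10*h - 9)*(-3*h^2 + h + 1)^2 + (-60*h^2 + 20*h - (6*h - 1)*(10*h - 9) + 20)*(2*h^3 - h^2 - 2*h + 1))/(2*h^3 - h^2 - 2*h + 1)^3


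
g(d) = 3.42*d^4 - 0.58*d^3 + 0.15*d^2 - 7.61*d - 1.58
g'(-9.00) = -10123.97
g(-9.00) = 22940.50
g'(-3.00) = -393.53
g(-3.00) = 315.28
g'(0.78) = -1.94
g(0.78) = -6.43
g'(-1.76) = -88.11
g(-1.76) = 48.26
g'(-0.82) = -16.57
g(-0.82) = 6.63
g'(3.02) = 354.22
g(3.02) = 245.31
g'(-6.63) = -4072.90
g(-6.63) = 6832.65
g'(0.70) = -3.56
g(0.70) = -6.21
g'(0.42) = -6.78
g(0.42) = -4.69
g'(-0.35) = -8.51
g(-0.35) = 1.18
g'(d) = 13.68*d^3 - 1.74*d^2 + 0.3*d - 7.61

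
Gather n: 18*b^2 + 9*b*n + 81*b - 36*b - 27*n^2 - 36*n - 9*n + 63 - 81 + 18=18*b^2 + 45*b - 27*n^2 + n*(9*b - 45)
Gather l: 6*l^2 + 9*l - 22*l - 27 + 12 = 6*l^2 - 13*l - 15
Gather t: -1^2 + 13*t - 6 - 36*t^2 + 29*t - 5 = -36*t^2 + 42*t - 12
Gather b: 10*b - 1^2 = 10*b - 1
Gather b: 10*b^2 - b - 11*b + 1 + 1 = 10*b^2 - 12*b + 2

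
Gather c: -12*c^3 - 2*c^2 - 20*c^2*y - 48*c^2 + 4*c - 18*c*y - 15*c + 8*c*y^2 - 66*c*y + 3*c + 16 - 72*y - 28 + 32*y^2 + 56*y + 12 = -12*c^3 + c^2*(-20*y - 50) + c*(8*y^2 - 84*y - 8) + 32*y^2 - 16*y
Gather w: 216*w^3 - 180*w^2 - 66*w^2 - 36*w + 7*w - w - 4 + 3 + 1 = 216*w^3 - 246*w^2 - 30*w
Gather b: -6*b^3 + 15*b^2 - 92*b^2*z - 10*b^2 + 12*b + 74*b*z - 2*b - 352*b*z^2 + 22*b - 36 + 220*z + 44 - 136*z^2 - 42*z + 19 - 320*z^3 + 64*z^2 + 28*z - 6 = -6*b^3 + b^2*(5 - 92*z) + b*(-352*z^2 + 74*z + 32) - 320*z^3 - 72*z^2 + 206*z + 21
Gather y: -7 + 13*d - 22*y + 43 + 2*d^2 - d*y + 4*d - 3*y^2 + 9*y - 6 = 2*d^2 + 17*d - 3*y^2 + y*(-d - 13) + 30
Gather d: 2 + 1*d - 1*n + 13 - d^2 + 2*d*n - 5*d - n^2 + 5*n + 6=-d^2 + d*(2*n - 4) - n^2 + 4*n + 21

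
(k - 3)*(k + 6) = k^2 + 3*k - 18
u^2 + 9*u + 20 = (u + 4)*(u + 5)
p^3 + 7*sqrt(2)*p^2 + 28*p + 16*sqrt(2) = (p + sqrt(2))*(p + 2*sqrt(2))*(p + 4*sqrt(2))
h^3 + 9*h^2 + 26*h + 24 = (h + 2)*(h + 3)*(h + 4)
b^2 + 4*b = b*(b + 4)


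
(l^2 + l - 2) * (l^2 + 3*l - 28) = l^4 + 4*l^3 - 27*l^2 - 34*l + 56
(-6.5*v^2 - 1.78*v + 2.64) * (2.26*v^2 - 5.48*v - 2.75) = -14.69*v^4 + 31.5972*v^3 + 33.5958*v^2 - 9.5722*v - 7.26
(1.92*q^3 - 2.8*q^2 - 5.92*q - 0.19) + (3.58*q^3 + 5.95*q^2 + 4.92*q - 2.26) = 5.5*q^3 + 3.15*q^2 - 1.0*q - 2.45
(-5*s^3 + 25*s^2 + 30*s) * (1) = -5*s^3 + 25*s^2 + 30*s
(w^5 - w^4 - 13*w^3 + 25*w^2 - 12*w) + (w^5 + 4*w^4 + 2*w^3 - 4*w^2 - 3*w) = 2*w^5 + 3*w^4 - 11*w^3 + 21*w^2 - 15*w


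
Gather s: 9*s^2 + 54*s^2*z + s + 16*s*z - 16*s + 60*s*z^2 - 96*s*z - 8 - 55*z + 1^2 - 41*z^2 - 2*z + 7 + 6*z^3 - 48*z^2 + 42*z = s^2*(54*z + 9) + s*(60*z^2 - 80*z - 15) + 6*z^3 - 89*z^2 - 15*z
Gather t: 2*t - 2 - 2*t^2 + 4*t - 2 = -2*t^2 + 6*t - 4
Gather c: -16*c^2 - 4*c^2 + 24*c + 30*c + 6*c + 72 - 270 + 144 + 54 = -20*c^2 + 60*c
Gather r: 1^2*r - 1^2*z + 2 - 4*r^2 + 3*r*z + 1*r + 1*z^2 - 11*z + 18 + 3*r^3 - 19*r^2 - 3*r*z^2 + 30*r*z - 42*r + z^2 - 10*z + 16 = 3*r^3 - 23*r^2 + r*(-3*z^2 + 33*z - 40) + 2*z^2 - 22*z + 36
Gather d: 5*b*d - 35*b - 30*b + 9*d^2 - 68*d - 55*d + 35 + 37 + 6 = -65*b + 9*d^2 + d*(5*b - 123) + 78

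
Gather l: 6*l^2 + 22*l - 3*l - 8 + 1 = 6*l^2 + 19*l - 7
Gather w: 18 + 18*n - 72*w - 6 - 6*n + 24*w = 12*n - 48*w + 12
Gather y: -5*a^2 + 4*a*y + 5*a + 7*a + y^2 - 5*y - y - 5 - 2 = -5*a^2 + 12*a + y^2 + y*(4*a - 6) - 7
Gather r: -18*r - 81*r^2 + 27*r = -81*r^2 + 9*r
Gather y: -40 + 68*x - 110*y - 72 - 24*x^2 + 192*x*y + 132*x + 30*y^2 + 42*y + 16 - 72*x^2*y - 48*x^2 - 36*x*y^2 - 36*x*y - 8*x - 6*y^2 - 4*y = -72*x^2 + 192*x + y^2*(24 - 36*x) + y*(-72*x^2 + 156*x - 72) - 96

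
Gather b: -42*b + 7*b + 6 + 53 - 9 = 50 - 35*b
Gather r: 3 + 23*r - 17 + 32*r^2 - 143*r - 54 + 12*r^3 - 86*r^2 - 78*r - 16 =12*r^3 - 54*r^2 - 198*r - 84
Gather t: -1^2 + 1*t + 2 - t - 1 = 0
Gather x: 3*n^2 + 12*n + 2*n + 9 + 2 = 3*n^2 + 14*n + 11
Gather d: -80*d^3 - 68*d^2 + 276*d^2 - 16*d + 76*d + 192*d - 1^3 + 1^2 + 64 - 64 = -80*d^3 + 208*d^2 + 252*d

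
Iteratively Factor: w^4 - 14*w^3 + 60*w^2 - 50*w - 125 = (w - 5)*(w^3 - 9*w^2 + 15*w + 25) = (w - 5)^2*(w^2 - 4*w - 5) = (w - 5)^3*(w + 1)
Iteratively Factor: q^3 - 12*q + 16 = (q + 4)*(q^2 - 4*q + 4) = (q - 2)*(q + 4)*(q - 2)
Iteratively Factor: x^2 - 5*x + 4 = (x - 1)*(x - 4)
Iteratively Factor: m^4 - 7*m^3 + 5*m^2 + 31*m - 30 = (m + 2)*(m^3 - 9*m^2 + 23*m - 15) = (m - 5)*(m + 2)*(m^2 - 4*m + 3) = (m - 5)*(m - 3)*(m + 2)*(m - 1)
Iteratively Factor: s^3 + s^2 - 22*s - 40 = (s + 4)*(s^2 - 3*s - 10) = (s - 5)*(s + 4)*(s + 2)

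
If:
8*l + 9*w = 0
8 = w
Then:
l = -9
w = 8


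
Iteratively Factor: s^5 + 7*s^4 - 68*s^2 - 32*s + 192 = (s - 2)*(s^4 + 9*s^3 + 18*s^2 - 32*s - 96) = (s - 2)*(s + 4)*(s^3 + 5*s^2 - 2*s - 24) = (s - 2)*(s + 4)^2*(s^2 + s - 6) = (s - 2)*(s + 3)*(s + 4)^2*(s - 2)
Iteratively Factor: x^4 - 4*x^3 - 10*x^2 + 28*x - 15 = (x - 1)*(x^3 - 3*x^2 - 13*x + 15) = (x - 5)*(x - 1)*(x^2 + 2*x - 3) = (x - 5)*(x - 1)^2*(x + 3)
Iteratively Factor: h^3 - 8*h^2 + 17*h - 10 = (h - 2)*(h^2 - 6*h + 5) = (h - 2)*(h - 1)*(h - 5)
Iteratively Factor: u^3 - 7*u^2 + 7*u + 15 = (u - 5)*(u^2 - 2*u - 3) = (u - 5)*(u + 1)*(u - 3)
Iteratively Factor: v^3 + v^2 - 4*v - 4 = (v - 2)*(v^2 + 3*v + 2) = (v - 2)*(v + 1)*(v + 2)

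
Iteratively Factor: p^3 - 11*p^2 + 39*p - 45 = (p - 3)*(p^2 - 8*p + 15) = (p - 5)*(p - 3)*(p - 3)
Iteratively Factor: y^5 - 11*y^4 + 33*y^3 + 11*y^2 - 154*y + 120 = (y - 4)*(y^4 - 7*y^3 + 5*y^2 + 31*y - 30) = (y - 4)*(y + 2)*(y^3 - 9*y^2 + 23*y - 15) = (y - 5)*(y - 4)*(y + 2)*(y^2 - 4*y + 3) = (y - 5)*(y - 4)*(y - 3)*(y + 2)*(y - 1)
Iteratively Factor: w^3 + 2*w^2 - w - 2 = (w + 1)*(w^2 + w - 2) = (w + 1)*(w + 2)*(w - 1)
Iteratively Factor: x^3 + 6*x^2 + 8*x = (x)*(x^2 + 6*x + 8) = x*(x + 2)*(x + 4)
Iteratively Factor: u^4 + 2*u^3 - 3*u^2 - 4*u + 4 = (u - 1)*(u^3 + 3*u^2 - 4) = (u - 1)*(u + 2)*(u^2 + u - 2) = (u - 1)*(u + 2)^2*(u - 1)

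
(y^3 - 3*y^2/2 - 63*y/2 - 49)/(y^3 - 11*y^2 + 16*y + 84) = (y + 7/2)/(y - 6)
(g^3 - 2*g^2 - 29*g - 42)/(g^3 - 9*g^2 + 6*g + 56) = (g + 3)/(g - 4)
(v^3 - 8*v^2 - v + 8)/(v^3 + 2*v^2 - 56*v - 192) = (v^2 - 1)/(v^2 + 10*v + 24)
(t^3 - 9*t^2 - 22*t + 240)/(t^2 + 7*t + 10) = (t^2 - 14*t + 48)/(t + 2)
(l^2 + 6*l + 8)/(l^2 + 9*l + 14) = (l + 4)/(l + 7)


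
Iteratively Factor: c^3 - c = (c)*(c^2 - 1) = c*(c + 1)*(c - 1)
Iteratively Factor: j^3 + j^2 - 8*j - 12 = (j + 2)*(j^2 - j - 6) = (j + 2)^2*(j - 3)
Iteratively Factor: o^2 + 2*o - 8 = (o + 4)*(o - 2)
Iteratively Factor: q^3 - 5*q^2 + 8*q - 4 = (q - 2)*(q^2 - 3*q + 2) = (q - 2)^2*(q - 1)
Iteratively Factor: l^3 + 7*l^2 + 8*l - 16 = (l - 1)*(l^2 + 8*l + 16) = (l - 1)*(l + 4)*(l + 4)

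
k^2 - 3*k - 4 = (k - 4)*(k + 1)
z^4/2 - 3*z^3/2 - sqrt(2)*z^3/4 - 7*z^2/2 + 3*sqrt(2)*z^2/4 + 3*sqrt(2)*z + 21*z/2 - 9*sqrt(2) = (z/2 + sqrt(2))*(z - 3)*(z - 3*sqrt(2)/2)*(z - sqrt(2))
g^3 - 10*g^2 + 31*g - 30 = (g - 5)*(g - 3)*(g - 2)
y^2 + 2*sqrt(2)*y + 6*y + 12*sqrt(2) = (y + 6)*(y + 2*sqrt(2))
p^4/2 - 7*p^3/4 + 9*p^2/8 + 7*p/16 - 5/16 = (p/2 + 1/4)*(p - 5/2)*(p - 1)*(p - 1/2)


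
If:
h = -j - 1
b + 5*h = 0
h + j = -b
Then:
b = 1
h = -1/5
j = -4/5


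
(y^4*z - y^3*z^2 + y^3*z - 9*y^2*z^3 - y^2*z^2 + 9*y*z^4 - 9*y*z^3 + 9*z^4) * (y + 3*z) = y^5*z + 2*y^4*z^2 + y^4*z - 12*y^3*z^3 + 2*y^3*z^2 - 18*y^2*z^4 - 12*y^2*z^3 + 27*y*z^5 - 18*y*z^4 + 27*z^5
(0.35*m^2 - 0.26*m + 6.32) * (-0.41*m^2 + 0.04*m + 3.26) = -0.1435*m^4 + 0.1206*m^3 - 1.4606*m^2 - 0.5948*m + 20.6032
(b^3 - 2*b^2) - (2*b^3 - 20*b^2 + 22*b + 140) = -b^3 + 18*b^2 - 22*b - 140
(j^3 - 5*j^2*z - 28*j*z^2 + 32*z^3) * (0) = 0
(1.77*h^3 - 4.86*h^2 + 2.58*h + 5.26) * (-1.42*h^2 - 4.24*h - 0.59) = -2.5134*h^5 - 0.6036*h^4 + 15.8985*h^3 - 15.541*h^2 - 23.8246*h - 3.1034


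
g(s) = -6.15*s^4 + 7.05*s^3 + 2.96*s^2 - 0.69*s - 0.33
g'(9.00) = -16167.66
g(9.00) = -34977.48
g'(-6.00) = 6038.79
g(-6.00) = -9382.83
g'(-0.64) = 10.63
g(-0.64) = -1.56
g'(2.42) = -211.14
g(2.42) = -95.68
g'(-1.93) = 243.52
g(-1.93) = -123.99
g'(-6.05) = 6185.19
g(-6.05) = -9688.42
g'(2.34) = -186.23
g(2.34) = -79.80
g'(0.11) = 0.18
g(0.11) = -0.36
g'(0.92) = 3.50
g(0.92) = 2.62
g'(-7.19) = 10193.81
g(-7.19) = -18898.59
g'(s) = -24.6*s^3 + 21.15*s^2 + 5.92*s - 0.69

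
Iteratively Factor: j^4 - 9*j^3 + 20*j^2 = (j - 5)*(j^3 - 4*j^2) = j*(j - 5)*(j^2 - 4*j) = j^2*(j - 5)*(j - 4)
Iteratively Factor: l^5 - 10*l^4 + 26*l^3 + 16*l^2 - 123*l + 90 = (l - 3)*(l^4 - 7*l^3 + 5*l^2 + 31*l - 30) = (l - 5)*(l - 3)*(l^3 - 2*l^2 - 5*l + 6) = (l - 5)*(l - 3)^2*(l^2 + l - 2) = (l - 5)*(l - 3)^2*(l + 2)*(l - 1)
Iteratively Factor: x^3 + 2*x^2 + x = (x)*(x^2 + 2*x + 1) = x*(x + 1)*(x + 1)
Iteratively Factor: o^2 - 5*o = (o)*(o - 5)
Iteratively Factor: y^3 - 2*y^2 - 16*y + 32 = (y + 4)*(y^2 - 6*y + 8) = (y - 2)*(y + 4)*(y - 4)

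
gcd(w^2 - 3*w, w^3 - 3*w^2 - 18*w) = w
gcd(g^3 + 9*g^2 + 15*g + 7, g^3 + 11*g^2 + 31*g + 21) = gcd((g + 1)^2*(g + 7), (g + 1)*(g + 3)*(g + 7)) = g^2 + 8*g + 7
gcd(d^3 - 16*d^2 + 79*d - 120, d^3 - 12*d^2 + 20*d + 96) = d - 8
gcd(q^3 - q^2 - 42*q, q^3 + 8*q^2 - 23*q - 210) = q + 6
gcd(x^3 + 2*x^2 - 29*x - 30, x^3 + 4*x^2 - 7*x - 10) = x + 1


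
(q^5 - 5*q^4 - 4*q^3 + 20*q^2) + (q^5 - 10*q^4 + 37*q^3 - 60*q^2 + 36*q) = 2*q^5 - 15*q^4 + 33*q^3 - 40*q^2 + 36*q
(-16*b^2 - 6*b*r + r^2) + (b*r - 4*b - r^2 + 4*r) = -16*b^2 - 5*b*r - 4*b + 4*r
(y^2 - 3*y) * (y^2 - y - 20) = y^4 - 4*y^3 - 17*y^2 + 60*y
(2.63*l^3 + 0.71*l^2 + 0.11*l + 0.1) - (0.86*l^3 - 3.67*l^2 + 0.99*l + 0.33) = 1.77*l^3 + 4.38*l^2 - 0.88*l - 0.23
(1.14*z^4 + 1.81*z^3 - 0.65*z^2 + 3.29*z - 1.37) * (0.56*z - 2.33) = 0.6384*z^5 - 1.6426*z^4 - 4.5813*z^3 + 3.3569*z^2 - 8.4329*z + 3.1921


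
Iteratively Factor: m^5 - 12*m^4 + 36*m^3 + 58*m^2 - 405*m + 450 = (m - 5)*(m^4 - 7*m^3 + m^2 + 63*m - 90) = (m - 5)*(m - 2)*(m^3 - 5*m^2 - 9*m + 45) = (m - 5)*(m - 3)*(m - 2)*(m^2 - 2*m - 15) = (m - 5)*(m - 3)*(m - 2)*(m + 3)*(m - 5)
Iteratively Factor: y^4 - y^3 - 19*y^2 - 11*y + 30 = (y + 2)*(y^3 - 3*y^2 - 13*y + 15) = (y - 5)*(y + 2)*(y^2 + 2*y - 3) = (y - 5)*(y - 1)*(y + 2)*(y + 3)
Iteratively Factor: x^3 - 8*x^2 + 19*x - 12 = (x - 1)*(x^2 - 7*x + 12) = (x - 3)*(x - 1)*(x - 4)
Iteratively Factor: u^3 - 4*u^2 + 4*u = (u - 2)*(u^2 - 2*u) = u*(u - 2)*(u - 2)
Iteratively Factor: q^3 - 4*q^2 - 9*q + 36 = (q + 3)*(q^2 - 7*q + 12) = (q - 3)*(q + 3)*(q - 4)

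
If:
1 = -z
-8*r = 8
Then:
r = -1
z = -1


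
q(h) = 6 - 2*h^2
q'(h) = -4*h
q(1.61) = 0.82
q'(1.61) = -6.44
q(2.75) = -9.12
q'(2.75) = -11.00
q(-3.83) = -23.34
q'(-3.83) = 15.32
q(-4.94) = -42.81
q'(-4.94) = 19.76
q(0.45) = 5.60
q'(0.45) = -1.80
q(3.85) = -23.64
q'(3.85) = -15.40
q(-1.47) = 1.68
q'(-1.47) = 5.88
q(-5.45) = -53.40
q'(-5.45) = 21.80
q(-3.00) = -12.00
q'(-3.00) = 12.00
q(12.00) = -282.00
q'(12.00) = -48.00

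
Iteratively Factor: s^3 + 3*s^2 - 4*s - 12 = (s + 3)*(s^2 - 4) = (s - 2)*(s + 3)*(s + 2)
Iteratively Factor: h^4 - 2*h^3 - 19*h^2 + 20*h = (h)*(h^3 - 2*h^2 - 19*h + 20) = h*(h - 1)*(h^2 - h - 20) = h*(h - 1)*(h + 4)*(h - 5)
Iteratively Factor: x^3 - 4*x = (x - 2)*(x^2 + 2*x) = (x - 2)*(x + 2)*(x)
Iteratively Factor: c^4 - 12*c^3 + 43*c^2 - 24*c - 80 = (c - 5)*(c^3 - 7*c^2 + 8*c + 16) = (c - 5)*(c + 1)*(c^2 - 8*c + 16) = (c - 5)*(c - 4)*(c + 1)*(c - 4)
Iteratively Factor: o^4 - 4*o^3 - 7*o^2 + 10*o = (o + 2)*(o^3 - 6*o^2 + 5*o) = o*(o + 2)*(o^2 - 6*o + 5) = o*(o - 5)*(o + 2)*(o - 1)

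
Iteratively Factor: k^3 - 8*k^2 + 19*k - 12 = (k - 1)*(k^2 - 7*k + 12) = (k - 3)*(k - 1)*(k - 4)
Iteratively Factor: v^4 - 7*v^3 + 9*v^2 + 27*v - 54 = (v - 3)*(v^3 - 4*v^2 - 3*v + 18) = (v - 3)^2*(v^2 - v - 6) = (v - 3)^3*(v + 2)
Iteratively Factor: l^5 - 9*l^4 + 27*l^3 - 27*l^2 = (l - 3)*(l^4 - 6*l^3 + 9*l^2) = l*(l - 3)*(l^3 - 6*l^2 + 9*l) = l*(l - 3)^2*(l^2 - 3*l) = l^2*(l - 3)^2*(l - 3)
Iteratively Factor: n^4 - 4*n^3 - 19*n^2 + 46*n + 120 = (n - 5)*(n^3 + n^2 - 14*n - 24) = (n - 5)*(n - 4)*(n^2 + 5*n + 6) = (n - 5)*(n - 4)*(n + 2)*(n + 3)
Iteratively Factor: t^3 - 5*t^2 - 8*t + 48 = (t - 4)*(t^2 - t - 12) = (t - 4)*(t + 3)*(t - 4)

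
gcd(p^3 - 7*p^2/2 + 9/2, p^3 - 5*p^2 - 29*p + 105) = p - 3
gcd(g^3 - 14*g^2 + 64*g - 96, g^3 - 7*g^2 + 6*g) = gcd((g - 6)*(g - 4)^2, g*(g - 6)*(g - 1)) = g - 6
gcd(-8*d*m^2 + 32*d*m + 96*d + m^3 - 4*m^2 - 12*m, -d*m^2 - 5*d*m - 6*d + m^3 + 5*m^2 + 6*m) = m + 2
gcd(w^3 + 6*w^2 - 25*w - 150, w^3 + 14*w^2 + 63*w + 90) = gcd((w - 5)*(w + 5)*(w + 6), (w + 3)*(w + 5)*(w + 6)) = w^2 + 11*w + 30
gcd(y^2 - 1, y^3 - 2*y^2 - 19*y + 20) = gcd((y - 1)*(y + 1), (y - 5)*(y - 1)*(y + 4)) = y - 1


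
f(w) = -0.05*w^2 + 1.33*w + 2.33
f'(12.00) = 0.13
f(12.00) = 11.09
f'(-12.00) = 2.53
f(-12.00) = -20.83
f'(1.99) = 1.13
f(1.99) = 4.78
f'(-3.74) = 1.70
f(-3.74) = -3.34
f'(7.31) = 0.60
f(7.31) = 9.38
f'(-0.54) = 1.38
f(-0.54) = 1.60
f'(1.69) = 1.16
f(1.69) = 4.43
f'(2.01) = 1.13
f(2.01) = 4.80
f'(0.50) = 1.28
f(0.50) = 2.98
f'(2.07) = 1.12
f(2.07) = 4.87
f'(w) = 1.33 - 0.1*w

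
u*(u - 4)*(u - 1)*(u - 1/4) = u^4 - 21*u^3/4 + 21*u^2/4 - u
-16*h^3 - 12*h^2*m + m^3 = (-4*h + m)*(2*h + m)^2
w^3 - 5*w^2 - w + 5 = (w - 5)*(w - 1)*(w + 1)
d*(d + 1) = d^2 + d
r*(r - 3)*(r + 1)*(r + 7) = r^4 + 5*r^3 - 17*r^2 - 21*r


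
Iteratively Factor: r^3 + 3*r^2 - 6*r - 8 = (r + 4)*(r^2 - r - 2) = (r + 1)*(r + 4)*(r - 2)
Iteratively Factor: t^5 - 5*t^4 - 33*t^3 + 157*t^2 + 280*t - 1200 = (t + 4)*(t^4 - 9*t^3 + 3*t^2 + 145*t - 300) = (t - 5)*(t + 4)*(t^3 - 4*t^2 - 17*t + 60) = (t - 5)*(t - 3)*(t + 4)*(t^2 - t - 20) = (t - 5)^2*(t - 3)*(t + 4)*(t + 4)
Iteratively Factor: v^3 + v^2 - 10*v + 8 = (v - 2)*(v^2 + 3*v - 4) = (v - 2)*(v + 4)*(v - 1)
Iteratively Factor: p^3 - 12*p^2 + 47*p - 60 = (p - 3)*(p^2 - 9*p + 20) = (p - 4)*(p - 3)*(p - 5)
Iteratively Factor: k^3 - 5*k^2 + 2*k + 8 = (k - 4)*(k^2 - k - 2) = (k - 4)*(k - 2)*(k + 1)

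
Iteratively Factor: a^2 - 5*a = (a)*(a - 5)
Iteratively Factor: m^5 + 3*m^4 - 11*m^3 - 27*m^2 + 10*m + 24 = (m + 4)*(m^4 - m^3 - 7*m^2 + m + 6) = (m + 2)*(m + 4)*(m^3 - 3*m^2 - m + 3) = (m - 1)*(m + 2)*(m + 4)*(m^2 - 2*m - 3) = (m - 1)*(m + 1)*(m + 2)*(m + 4)*(m - 3)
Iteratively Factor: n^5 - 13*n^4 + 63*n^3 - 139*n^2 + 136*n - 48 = (n - 1)*(n^4 - 12*n^3 + 51*n^2 - 88*n + 48) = (n - 3)*(n - 1)*(n^3 - 9*n^2 + 24*n - 16) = (n - 3)*(n - 1)^2*(n^2 - 8*n + 16) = (n - 4)*(n - 3)*(n - 1)^2*(n - 4)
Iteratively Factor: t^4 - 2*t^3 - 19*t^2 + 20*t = (t)*(t^3 - 2*t^2 - 19*t + 20) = t*(t + 4)*(t^2 - 6*t + 5) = t*(t - 5)*(t + 4)*(t - 1)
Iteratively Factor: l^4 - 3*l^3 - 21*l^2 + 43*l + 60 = (l - 3)*(l^3 - 21*l - 20) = (l - 5)*(l - 3)*(l^2 + 5*l + 4) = (l - 5)*(l - 3)*(l + 4)*(l + 1)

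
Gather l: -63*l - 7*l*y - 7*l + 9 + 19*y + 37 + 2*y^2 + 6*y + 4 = l*(-7*y - 70) + 2*y^2 + 25*y + 50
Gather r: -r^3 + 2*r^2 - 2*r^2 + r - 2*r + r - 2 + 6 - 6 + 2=-r^3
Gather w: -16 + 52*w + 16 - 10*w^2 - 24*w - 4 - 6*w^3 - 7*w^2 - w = -6*w^3 - 17*w^2 + 27*w - 4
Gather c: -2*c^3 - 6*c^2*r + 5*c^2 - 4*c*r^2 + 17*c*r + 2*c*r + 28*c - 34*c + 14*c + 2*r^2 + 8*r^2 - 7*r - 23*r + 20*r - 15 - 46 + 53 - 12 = -2*c^3 + c^2*(5 - 6*r) + c*(-4*r^2 + 19*r + 8) + 10*r^2 - 10*r - 20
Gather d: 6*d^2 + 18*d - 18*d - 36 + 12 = 6*d^2 - 24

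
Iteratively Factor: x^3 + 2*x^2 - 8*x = (x + 4)*(x^2 - 2*x) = x*(x + 4)*(x - 2)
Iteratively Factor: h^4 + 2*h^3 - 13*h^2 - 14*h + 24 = (h - 1)*(h^3 + 3*h^2 - 10*h - 24) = (h - 1)*(h + 2)*(h^2 + h - 12) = (h - 1)*(h + 2)*(h + 4)*(h - 3)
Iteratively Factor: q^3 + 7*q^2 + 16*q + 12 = (q + 2)*(q^2 + 5*q + 6) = (q + 2)*(q + 3)*(q + 2)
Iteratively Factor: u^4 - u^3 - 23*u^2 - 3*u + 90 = (u + 3)*(u^3 - 4*u^2 - 11*u + 30) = (u - 2)*(u + 3)*(u^2 - 2*u - 15) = (u - 5)*(u - 2)*(u + 3)*(u + 3)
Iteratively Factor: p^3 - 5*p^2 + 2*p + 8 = (p - 4)*(p^2 - p - 2) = (p - 4)*(p + 1)*(p - 2)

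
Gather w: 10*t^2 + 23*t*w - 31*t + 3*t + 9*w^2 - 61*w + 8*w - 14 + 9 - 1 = 10*t^2 - 28*t + 9*w^2 + w*(23*t - 53) - 6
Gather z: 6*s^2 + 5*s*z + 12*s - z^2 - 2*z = 6*s^2 + 12*s - z^2 + z*(5*s - 2)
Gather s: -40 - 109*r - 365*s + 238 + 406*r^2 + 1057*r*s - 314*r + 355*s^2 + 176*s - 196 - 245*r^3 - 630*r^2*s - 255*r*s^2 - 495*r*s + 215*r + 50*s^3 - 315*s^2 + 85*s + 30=-245*r^3 + 406*r^2 - 208*r + 50*s^3 + s^2*(40 - 255*r) + s*(-630*r^2 + 562*r - 104) + 32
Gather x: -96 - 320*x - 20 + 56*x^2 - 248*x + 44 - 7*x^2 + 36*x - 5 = 49*x^2 - 532*x - 77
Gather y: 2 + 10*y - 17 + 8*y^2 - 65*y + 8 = 8*y^2 - 55*y - 7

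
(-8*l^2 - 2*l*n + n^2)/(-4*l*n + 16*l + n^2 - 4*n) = (2*l + n)/(n - 4)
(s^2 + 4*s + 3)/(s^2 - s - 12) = (s + 1)/(s - 4)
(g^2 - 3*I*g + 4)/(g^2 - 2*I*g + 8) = (g + I)/(g + 2*I)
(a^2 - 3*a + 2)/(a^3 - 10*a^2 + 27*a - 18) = (a - 2)/(a^2 - 9*a + 18)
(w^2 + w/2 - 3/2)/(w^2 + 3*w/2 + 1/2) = (2*w^2 + w - 3)/(2*w^2 + 3*w + 1)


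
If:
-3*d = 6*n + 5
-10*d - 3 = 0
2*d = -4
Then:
No Solution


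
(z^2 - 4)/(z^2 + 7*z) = (z^2 - 4)/(z*(z + 7))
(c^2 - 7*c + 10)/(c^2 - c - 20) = (c - 2)/(c + 4)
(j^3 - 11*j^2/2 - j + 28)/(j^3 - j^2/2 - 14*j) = (2*j^2 - 3*j - 14)/(j*(2*j + 7))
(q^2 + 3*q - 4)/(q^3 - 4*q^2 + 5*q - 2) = (q + 4)/(q^2 - 3*q + 2)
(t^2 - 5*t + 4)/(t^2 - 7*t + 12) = (t - 1)/(t - 3)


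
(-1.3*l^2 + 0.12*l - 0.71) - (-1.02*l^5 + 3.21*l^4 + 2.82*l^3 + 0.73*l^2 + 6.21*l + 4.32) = 1.02*l^5 - 3.21*l^4 - 2.82*l^3 - 2.03*l^2 - 6.09*l - 5.03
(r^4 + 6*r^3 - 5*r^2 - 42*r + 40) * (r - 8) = r^5 - 2*r^4 - 53*r^3 - 2*r^2 + 376*r - 320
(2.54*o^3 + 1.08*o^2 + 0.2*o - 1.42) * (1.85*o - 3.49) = 4.699*o^4 - 6.8666*o^3 - 3.3992*o^2 - 3.325*o + 4.9558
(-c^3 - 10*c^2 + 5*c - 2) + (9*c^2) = -c^3 - c^2 + 5*c - 2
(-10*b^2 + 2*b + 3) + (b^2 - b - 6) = -9*b^2 + b - 3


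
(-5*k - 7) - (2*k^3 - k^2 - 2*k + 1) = -2*k^3 + k^2 - 3*k - 8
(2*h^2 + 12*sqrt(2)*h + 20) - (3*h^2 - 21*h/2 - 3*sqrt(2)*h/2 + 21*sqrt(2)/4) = -h^2 + 21*h/2 + 27*sqrt(2)*h/2 - 21*sqrt(2)/4 + 20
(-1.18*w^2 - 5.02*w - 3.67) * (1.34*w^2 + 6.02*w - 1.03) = -1.5812*w^4 - 13.8304*w^3 - 33.9228*w^2 - 16.9228*w + 3.7801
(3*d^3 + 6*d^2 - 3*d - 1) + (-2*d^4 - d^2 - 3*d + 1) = -2*d^4 + 3*d^3 + 5*d^2 - 6*d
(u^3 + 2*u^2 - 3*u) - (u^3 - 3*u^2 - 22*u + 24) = 5*u^2 + 19*u - 24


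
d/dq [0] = 0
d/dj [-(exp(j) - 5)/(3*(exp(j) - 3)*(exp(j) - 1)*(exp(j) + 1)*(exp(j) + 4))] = (3*exp(4*j) - 18*exp(3*j) - 28*exp(2*j) + 130*exp(j) - 7)*exp(j)/(3*(exp(8*j) + 2*exp(7*j) - 25*exp(6*j) - 28*exp(5*j) + 191*exp(4*j) + 50*exp(3*j) - 311*exp(2*j) - 24*exp(j) + 144))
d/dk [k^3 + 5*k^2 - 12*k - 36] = 3*k^2 + 10*k - 12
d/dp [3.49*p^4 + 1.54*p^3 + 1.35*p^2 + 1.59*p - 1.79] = 13.96*p^3 + 4.62*p^2 + 2.7*p + 1.59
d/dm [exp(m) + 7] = exp(m)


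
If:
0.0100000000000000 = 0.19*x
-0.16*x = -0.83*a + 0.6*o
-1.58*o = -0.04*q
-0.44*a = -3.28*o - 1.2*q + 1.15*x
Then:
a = 0.01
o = 0.00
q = 0.05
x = 0.05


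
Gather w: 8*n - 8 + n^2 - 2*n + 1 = n^2 + 6*n - 7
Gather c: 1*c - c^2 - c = -c^2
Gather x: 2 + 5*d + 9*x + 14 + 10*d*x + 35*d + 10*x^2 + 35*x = 40*d + 10*x^2 + x*(10*d + 44) + 16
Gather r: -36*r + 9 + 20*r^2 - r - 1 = 20*r^2 - 37*r + 8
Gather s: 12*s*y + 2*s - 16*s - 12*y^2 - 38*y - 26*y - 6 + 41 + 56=s*(12*y - 14) - 12*y^2 - 64*y + 91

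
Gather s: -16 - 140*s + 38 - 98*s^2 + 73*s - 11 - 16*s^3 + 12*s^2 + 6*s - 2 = -16*s^3 - 86*s^2 - 61*s + 9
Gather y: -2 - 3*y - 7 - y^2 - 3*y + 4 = -y^2 - 6*y - 5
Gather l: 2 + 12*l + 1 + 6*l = 18*l + 3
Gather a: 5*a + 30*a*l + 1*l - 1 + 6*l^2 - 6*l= a*(30*l + 5) + 6*l^2 - 5*l - 1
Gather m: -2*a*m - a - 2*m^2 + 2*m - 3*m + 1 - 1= -a - 2*m^2 + m*(-2*a - 1)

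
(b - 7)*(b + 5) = b^2 - 2*b - 35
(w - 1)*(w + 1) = w^2 - 1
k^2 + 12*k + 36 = (k + 6)^2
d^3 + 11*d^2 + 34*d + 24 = (d + 1)*(d + 4)*(d + 6)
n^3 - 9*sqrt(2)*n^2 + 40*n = n*(n - 5*sqrt(2))*(n - 4*sqrt(2))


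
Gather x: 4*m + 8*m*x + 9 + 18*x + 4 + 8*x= 4*m + x*(8*m + 26) + 13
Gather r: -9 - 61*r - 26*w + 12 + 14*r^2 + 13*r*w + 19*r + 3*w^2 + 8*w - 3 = 14*r^2 + r*(13*w - 42) + 3*w^2 - 18*w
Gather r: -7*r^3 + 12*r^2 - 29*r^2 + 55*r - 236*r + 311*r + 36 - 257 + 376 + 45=-7*r^3 - 17*r^2 + 130*r + 200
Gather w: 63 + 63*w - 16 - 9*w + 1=54*w + 48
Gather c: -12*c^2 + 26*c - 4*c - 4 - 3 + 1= -12*c^2 + 22*c - 6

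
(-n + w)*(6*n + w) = -6*n^2 + 5*n*w + w^2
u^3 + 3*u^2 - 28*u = u*(u - 4)*(u + 7)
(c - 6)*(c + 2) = c^2 - 4*c - 12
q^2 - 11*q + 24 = (q - 8)*(q - 3)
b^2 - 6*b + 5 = (b - 5)*(b - 1)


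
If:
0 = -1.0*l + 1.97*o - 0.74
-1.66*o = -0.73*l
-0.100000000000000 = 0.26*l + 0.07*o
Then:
No Solution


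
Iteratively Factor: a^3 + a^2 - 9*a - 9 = (a - 3)*(a^2 + 4*a + 3) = (a - 3)*(a + 3)*(a + 1)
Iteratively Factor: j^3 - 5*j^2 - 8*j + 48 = (j - 4)*(j^2 - j - 12) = (j - 4)^2*(j + 3)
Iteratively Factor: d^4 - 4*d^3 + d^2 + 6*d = (d - 3)*(d^3 - d^2 - 2*d) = d*(d - 3)*(d^2 - d - 2) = d*(d - 3)*(d + 1)*(d - 2)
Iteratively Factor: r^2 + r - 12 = (r + 4)*(r - 3)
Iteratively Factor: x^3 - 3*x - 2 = (x - 2)*(x^2 + 2*x + 1) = (x - 2)*(x + 1)*(x + 1)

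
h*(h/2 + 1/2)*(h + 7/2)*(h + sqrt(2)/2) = h^4/2 + sqrt(2)*h^3/4 + 9*h^3/4 + 9*sqrt(2)*h^2/8 + 7*h^2/4 + 7*sqrt(2)*h/8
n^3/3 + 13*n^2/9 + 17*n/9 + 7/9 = (n/3 + 1/3)*(n + 1)*(n + 7/3)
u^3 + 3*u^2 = u^2*(u + 3)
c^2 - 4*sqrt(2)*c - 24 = (c - 6*sqrt(2))*(c + 2*sqrt(2))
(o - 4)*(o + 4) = o^2 - 16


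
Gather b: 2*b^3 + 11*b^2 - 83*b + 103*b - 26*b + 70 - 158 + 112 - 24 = 2*b^3 + 11*b^2 - 6*b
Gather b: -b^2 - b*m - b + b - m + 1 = -b^2 - b*m - m + 1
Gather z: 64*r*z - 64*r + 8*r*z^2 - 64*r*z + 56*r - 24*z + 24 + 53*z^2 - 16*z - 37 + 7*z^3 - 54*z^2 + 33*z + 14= -8*r + 7*z^3 + z^2*(8*r - 1) - 7*z + 1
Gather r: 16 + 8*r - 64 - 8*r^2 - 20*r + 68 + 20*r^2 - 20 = 12*r^2 - 12*r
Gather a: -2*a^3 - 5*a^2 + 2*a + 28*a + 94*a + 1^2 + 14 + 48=-2*a^3 - 5*a^2 + 124*a + 63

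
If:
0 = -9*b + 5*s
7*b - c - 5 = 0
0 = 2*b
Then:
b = 0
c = -5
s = 0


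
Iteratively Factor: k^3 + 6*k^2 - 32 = (k - 2)*(k^2 + 8*k + 16) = (k - 2)*(k + 4)*(k + 4)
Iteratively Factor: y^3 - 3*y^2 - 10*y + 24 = (y - 4)*(y^2 + y - 6) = (y - 4)*(y - 2)*(y + 3)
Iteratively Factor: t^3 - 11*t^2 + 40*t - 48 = (t - 4)*(t^2 - 7*t + 12) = (t - 4)*(t - 3)*(t - 4)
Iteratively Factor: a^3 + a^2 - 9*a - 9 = (a - 3)*(a^2 + 4*a + 3) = (a - 3)*(a + 3)*(a + 1)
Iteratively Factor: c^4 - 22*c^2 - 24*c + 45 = (c - 5)*(c^3 + 5*c^2 + 3*c - 9) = (c - 5)*(c + 3)*(c^2 + 2*c - 3) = (c - 5)*(c - 1)*(c + 3)*(c + 3)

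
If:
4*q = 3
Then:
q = 3/4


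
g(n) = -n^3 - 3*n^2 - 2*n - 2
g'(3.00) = -47.00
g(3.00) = -62.00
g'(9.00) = -299.00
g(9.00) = -992.00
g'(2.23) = -30.30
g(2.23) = -32.47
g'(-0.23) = -0.78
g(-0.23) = -1.69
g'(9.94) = -358.05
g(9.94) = -1300.40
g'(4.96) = -105.56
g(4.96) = -207.75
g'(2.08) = -27.46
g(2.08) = -28.14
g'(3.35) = -55.77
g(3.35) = -79.96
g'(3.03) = -47.72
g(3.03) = -63.42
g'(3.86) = -69.86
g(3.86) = -111.93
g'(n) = -3*n^2 - 6*n - 2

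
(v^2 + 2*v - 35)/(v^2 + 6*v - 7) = (v - 5)/(v - 1)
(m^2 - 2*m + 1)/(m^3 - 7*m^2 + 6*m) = (m - 1)/(m*(m - 6))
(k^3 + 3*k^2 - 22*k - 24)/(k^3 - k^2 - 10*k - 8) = (k + 6)/(k + 2)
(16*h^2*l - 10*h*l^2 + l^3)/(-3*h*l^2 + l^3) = (-16*h^2 + 10*h*l - l^2)/(l*(3*h - l))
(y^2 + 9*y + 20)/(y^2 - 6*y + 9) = (y^2 + 9*y + 20)/(y^2 - 6*y + 9)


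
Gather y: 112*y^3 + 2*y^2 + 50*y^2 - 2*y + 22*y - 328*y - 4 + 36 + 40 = 112*y^3 + 52*y^2 - 308*y + 72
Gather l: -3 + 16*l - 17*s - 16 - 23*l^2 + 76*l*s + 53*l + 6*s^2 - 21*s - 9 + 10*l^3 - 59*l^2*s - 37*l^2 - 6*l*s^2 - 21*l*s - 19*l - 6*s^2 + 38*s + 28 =10*l^3 + l^2*(-59*s - 60) + l*(-6*s^2 + 55*s + 50)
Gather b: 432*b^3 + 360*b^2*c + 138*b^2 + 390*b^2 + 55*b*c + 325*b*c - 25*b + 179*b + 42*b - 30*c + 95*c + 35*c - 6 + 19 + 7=432*b^3 + b^2*(360*c + 528) + b*(380*c + 196) + 100*c + 20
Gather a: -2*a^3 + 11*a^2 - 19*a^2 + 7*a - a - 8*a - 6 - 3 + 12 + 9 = -2*a^3 - 8*a^2 - 2*a + 12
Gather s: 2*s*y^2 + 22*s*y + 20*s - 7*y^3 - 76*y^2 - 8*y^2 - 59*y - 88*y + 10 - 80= s*(2*y^2 + 22*y + 20) - 7*y^3 - 84*y^2 - 147*y - 70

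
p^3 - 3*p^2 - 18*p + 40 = (p - 5)*(p - 2)*(p + 4)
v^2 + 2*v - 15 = (v - 3)*(v + 5)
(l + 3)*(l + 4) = l^2 + 7*l + 12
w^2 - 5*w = w*(w - 5)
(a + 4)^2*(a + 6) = a^3 + 14*a^2 + 64*a + 96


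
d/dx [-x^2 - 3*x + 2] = -2*x - 3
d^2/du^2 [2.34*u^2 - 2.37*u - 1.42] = 4.68000000000000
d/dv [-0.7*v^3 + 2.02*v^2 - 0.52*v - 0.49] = -2.1*v^2 + 4.04*v - 0.52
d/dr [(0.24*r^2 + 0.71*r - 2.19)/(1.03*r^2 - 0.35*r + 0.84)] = (-0.8153*r^2 + 4.9146*r - 0.1701)/(1.0609*r^4 - 0.721*r^3 + 1.8529*r^2 - 0.588*r + 0.7056)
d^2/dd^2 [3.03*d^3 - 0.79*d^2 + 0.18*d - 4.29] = 18.18*d - 1.58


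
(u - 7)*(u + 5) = u^2 - 2*u - 35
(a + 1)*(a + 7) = a^2 + 8*a + 7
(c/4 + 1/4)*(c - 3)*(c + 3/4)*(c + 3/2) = c^4/4 + c^3/16 - 51*c^2/32 - 9*c/4 - 27/32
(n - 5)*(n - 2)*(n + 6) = n^3 - n^2 - 32*n + 60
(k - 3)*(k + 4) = k^2 + k - 12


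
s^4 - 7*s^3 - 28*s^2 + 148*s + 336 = (s - 7)*(s - 6)*(s + 2)*(s + 4)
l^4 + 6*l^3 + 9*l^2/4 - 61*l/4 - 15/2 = (l - 3/2)*(l + 1/2)*(l + 2)*(l + 5)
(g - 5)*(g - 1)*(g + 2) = g^3 - 4*g^2 - 7*g + 10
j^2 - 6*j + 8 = (j - 4)*(j - 2)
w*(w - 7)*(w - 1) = w^3 - 8*w^2 + 7*w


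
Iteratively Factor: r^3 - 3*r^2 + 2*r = (r - 1)*(r^2 - 2*r) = (r - 2)*(r - 1)*(r)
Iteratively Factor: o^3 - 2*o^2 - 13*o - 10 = (o - 5)*(o^2 + 3*o + 2) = (o - 5)*(o + 2)*(o + 1)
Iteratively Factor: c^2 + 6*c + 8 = (c + 4)*(c + 2)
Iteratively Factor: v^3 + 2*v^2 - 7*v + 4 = (v - 1)*(v^2 + 3*v - 4) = (v - 1)*(v + 4)*(v - 1)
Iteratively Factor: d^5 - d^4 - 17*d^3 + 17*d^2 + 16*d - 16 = (d + 4)*(d^4 - 5*d^3 + 3*d^2 + 5*d - 4) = (d + 1)*(d + 4)*(d^3 - 6*d^2 + 9*d - 4) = (d - 1)*(d + 1)*(d + 4)*(d^2 - 5*d + 4) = (d - 4)*(d - 1)*(d + 1)*(d + 4)*(d - 1)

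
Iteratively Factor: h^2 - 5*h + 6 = (h - 3)*(h - 2)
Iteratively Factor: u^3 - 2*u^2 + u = (u - 1)*(u^2 - u) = (u - 1)^2*(u)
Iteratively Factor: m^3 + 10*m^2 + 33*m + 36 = (m + 3)*(m^2 + 7*m + 12) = (m + 3)^2*(m + 4)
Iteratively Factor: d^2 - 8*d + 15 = (d - 3)*(d - 5)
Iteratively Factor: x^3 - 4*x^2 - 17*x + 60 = (x - 5)*(x^2 + x - 12) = (x - 5)*(x + 4)*(x - 3)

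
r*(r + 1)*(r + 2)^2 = r^4 + 5*r^3 + 8*r^2 + 4*r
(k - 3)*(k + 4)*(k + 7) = k^3 + 8*k^2 - 5*k - 84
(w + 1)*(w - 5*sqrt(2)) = w^2 - 5*sqrt(2)*w + w - 5*sqrt(2)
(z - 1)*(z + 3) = z^2 + 2*z - 3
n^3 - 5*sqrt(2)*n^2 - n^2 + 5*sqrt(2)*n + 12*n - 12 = (n - 1)*(n - 3*sqrt(2))*(n - 2*sqrt(2))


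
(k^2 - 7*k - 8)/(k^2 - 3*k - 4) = (k - 8)/(k - 4)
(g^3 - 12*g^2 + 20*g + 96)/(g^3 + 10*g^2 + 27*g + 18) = (g^3 - 12*g^2 + 20*g + 96)/(g^3 + 10*g^2 + 27*g + 18)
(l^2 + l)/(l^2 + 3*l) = (l + 1)/(l + 3)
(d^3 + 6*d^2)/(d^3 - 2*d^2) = (d + 6)/(d - 2)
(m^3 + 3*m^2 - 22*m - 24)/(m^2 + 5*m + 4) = (m^2 + 2*m - 24)/(m + 4)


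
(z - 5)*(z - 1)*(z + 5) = z^3 - z^2 - 25*z + 25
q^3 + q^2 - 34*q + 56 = (q - 4)*(q - 2)*(q + 7)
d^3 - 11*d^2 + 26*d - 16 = (d - 8)*(d - 2)*(d - 1)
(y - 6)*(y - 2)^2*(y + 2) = y^4 - 8*y^3 + 8*y^2 + 32*y - 48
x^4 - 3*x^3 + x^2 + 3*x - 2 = (x - 2)*(x - 1)^2*(x + 1)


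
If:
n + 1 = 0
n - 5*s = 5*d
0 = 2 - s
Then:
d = -11/5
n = -1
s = 2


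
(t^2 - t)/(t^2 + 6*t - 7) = t/(t + 7)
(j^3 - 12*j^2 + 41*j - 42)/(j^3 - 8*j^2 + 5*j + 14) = (j - 3)/(j + 1)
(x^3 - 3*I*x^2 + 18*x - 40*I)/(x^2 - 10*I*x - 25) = (x^2 + 2*I*x + 8)/(x - 5*I)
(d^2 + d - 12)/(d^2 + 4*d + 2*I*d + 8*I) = (d - 3)/(d + 2*I)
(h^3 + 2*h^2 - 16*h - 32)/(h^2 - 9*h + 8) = (h^3 + 2*h^2 - 16*h - 32)/(h^2 - 9*h + 8)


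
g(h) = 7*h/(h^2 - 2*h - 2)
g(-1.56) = -3.07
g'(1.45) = -3.67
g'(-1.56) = -2.46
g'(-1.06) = -14.14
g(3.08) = 16.25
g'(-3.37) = -0.36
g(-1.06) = -5.97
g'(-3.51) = -0.33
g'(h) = 7*h*(2 - 2*h)/(h^2 - 2*h - 2)^2 + 7/(h^2 - 2*h - 2) = 7*(-h^2 - 2)/(h^4 - 4*h^3 + 8*h + 4)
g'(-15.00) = -0.02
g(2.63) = -53.66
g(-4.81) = -1.09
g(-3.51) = -1.42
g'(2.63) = -530.24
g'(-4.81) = -0.19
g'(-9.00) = -0.06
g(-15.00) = -0.42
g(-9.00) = -0.65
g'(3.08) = -45.70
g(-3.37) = -1.47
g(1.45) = -3.63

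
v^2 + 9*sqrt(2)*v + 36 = (v + 3*sqrt(2))*(v + 6*sqrt(2))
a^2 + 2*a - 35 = (a - 5)*(a + 7)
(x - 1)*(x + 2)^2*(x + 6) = x^4 + 9*x^3 + 18*x^2 - 4*x - 24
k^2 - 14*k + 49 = (k - 7)^2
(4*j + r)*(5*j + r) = 20*j^2 + 9*j*r + r^2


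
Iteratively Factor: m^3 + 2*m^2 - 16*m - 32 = (m + 2)*(m^2 - 16) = (m + 2)*(m + 4)*(m - 4)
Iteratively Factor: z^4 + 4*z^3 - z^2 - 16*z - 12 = (z + 1)*(z^3 + 3*z^2 - 4*z - 12) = (z + 1)*(z + 3)*(z^2 - 4) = (z - 2)*(z + 1)*(z + 3)*(z + 2)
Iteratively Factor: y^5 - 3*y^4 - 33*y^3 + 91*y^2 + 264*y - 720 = (y + 4)*(y^4 - 7*y^3 - 5*y^2 + 111*y - 180) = (y - 5)*(y + 4)*(y^3 - 2*y^2 - 15*y + 36) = (y - 5)*(y - 3)*(y + 4)*(y^2 + y - 12) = (y - 5)*(y - 3)^2*(y + 4)*(y + 4)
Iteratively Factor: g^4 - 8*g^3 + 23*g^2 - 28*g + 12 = (g - 1)*(g^3 - 7*g^2 + 16*g - 12) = (g - 2)*(g - 1)*(g^2 - 5*g + 6) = (g - 3)*(g - 2)*(g - 1)*(g - 2)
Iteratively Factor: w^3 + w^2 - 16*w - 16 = (w - 4)*(w^2 + 5*w + 4) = (w - 4)*(w + 4)*(w + 1)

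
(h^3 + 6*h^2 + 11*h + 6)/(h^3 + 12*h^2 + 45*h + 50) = (h^2 + 4*h + 3)/(h^2 + 10*h + 25)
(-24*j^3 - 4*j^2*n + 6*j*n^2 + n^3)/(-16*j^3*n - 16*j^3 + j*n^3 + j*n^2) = (24*j^3 + 4*j^2*n - 6*j*n^2 - n^3)/(j*(16*j^2*n + 16*j^2 - n^3 - n^2))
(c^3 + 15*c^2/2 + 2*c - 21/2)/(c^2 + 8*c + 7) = (2*c^2 + c - 3)/(2*(c + 1))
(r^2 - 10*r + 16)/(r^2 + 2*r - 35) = (r^2 - 10*r + 16)/(r^2 + 2*r - 35)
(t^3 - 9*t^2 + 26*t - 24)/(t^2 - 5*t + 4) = (t^2 - 5*t + 6)/(t - 1)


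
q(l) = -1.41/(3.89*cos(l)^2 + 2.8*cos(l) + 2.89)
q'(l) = -1.41*(7.78*sin(l)*cos(l) + 2.8*sin(l))/(3.89*cos(l)^2 + 2.8*cos(l) + 2.89)^2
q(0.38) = -0.16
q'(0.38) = -0.07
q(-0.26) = -0.15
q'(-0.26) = 0.04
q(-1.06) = -0.27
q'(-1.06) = 0.30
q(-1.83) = -0.58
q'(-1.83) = 0.19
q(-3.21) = -0.36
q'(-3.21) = 0.03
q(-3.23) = -0.36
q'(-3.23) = 0.04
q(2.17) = -0.55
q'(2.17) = 0.28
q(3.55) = -0.39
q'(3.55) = -0.19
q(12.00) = -0.18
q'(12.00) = 0.11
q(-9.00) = -0.40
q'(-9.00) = -0.20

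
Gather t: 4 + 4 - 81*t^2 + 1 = 9 - 81*t^2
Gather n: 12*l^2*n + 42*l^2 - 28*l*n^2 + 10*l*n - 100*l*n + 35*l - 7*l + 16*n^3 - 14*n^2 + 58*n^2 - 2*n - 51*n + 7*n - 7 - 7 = 42*l^2 + 28*l + 16*n^3 + n^2*(44 - 28*l) + n*(12*l^2 - 90*l - 46) - 14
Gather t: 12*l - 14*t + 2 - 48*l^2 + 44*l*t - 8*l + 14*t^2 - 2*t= -48*l^2 + 4*l + 14*t^2 + t*(44*l - 16) + 2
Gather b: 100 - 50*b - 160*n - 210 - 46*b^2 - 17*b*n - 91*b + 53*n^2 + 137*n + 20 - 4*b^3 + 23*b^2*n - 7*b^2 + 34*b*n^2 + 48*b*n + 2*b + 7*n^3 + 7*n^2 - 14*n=-4*b^3 + b^2*(23*n - 53) + b*(34*n^2 + 31*n - 139) + 7*n^3 + 60*n^2 - 37*n - 90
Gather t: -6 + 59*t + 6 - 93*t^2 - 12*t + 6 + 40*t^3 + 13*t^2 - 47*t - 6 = 40*t^3 - 80*t^2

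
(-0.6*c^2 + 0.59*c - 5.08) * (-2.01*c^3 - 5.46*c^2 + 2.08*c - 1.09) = 1.206*c^5 + 2.0901*c^4 + 5.7414*c^3 + 29.618*c^2 - 11.2095*c + 5.5372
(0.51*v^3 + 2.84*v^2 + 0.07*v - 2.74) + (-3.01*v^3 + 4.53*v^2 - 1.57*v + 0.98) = -2.5*v^3 + 7.37*v^2 - 1.5*v - 1.76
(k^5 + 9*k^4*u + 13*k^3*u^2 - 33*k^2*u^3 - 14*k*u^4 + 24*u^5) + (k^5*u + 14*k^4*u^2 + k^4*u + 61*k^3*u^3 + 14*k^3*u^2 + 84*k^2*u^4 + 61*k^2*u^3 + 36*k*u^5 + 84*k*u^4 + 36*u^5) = k^5*u + k^5 + 14*k^4*u^2 + 10*k^4*u + 61*k^3*u^3 + 27*k^3*u^2 + 84*k^2*u^4 + 28*k^2*u^3 + 36*k*u^5 + 70*k*u^4 + 60*u^5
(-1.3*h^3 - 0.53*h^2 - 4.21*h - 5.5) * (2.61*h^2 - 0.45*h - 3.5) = -3.393*h^5 - 0.7983*h^4 - 6.1996*h^3 - 10.6055*h^2 + 17.21*h + 19.25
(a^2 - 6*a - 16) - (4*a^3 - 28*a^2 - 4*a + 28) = -4*a^3 + 29*a^2 - 2*a - 44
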